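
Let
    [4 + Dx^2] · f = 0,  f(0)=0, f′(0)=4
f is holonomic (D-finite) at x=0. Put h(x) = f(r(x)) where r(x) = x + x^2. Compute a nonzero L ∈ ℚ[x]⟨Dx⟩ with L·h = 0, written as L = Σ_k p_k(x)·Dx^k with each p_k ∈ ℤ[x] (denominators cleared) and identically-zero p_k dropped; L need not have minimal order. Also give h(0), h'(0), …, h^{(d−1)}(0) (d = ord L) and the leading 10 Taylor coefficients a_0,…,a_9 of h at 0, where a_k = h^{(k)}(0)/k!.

L = (4 + 24·x + 48·x^2 + 32·x^3) - 2·Dx + (1 + 2·x)·Dx^2  (order 2).
h: a_k = 0, 4, 4, -8/3, -8, -112/15, 0, 1664/315, 224/45, 4544/2835, …
ICs: h(0) = 0, h′(0) = 4.

f: a_k = 0, 4, 0, -8/3, 0, 8/15, 0, -16/315, 0, 8/2835, …
Substitute x→r, Dx→(1/r')Dx; clear ⇒ L₀.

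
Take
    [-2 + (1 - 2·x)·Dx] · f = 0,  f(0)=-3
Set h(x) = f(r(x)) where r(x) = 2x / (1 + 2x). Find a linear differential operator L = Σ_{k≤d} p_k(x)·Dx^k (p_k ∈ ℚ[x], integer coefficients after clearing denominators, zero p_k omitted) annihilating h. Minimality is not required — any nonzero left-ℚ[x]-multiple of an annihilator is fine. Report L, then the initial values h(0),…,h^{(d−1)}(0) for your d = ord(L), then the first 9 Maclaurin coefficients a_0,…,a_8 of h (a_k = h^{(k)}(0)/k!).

L = 4 + (-1 + 4·x^2)·Dx  (order 1).
h: a_k = -3, -12, -24, -48, -96, -192, -384, -768, -1536, …
ICs: h(0) = -3.

f: a_k = -3, -6, -12, -24, -48, -96, -192, -384, -768, …
h₀=f(r): pull back L_f along r ⇒ L₀.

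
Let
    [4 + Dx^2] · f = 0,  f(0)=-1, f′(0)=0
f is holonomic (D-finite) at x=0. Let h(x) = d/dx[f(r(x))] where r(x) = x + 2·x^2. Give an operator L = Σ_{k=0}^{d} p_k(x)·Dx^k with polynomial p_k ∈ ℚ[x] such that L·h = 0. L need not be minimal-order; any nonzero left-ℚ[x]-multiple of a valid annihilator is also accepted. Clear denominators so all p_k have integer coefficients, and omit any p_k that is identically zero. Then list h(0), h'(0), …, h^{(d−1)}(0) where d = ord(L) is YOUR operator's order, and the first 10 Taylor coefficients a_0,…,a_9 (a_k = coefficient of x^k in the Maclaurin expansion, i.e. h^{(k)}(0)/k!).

f: a_k = -1, 0, 2, 0, -2/3, 0, 4/45, 0, -2/315, 0, …
Substitute x→r, Dx→(1/r')Dx; clear ⇒ L₀.
h=h₀': d/dx-closure on L₀ ⇒ L.
L = (52 + 64·x + 384·x^2 + 1024·x^3 + 1024·x^4) + (-12 - 48·x)·Dx + (1 + 8·x + 16·x^2)·Dx^2  (order 2).
h: a_k = 0, 4, 24, 88/3, -80/3, -1432/15, -2128/15, -13456/315, 4448/35, 584648/2835, …
ICs: h(0) = 0, h′(0) = 4.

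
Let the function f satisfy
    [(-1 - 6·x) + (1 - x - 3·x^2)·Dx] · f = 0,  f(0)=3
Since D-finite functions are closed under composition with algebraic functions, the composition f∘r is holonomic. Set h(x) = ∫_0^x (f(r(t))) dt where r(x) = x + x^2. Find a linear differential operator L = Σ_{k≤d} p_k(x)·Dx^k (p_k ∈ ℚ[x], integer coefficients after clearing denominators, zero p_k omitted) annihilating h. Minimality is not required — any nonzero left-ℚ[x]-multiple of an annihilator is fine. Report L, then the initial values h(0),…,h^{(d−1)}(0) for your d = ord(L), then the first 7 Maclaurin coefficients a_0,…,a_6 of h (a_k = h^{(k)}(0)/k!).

L = (1 + 8·x + 18·x^2 + 12·x^3)·Dx + (-1 + x + 4·x^2 + 6·x^3 + 3·x^4)·Dx^2  (order 2).
h: a_k = 0, 3, 3/2, 5, 45/4, 132/5, 137/2, …
ICs: h(0) = 0, h′(0) = 3.

f: a_k = 3, 3, 12, 21, 57, 120, 291, …
f∘r: x↦r, Dx↦Dx/r' in L_f ⇒ L₀.
h=∫h₀ ⇒ L = L₀·Dx.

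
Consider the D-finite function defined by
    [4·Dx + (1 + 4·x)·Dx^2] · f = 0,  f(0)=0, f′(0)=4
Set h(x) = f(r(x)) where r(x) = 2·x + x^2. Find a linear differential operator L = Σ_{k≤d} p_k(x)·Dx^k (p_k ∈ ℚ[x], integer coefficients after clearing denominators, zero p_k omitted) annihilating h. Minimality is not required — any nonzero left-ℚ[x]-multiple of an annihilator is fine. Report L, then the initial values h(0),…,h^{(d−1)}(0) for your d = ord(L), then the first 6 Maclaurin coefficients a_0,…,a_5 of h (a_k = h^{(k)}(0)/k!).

f: a_k = 0, 4, -8, 64/3, -64, 1024/5, …
f∘r: x↦r, Dx↦Dx/r' in L_f ⇒ L₀.
L = (7 + 8·x + 4·x^2)·Dx + (1 + 9·x + 12·x^2 + 4·x^3)·Dx^2  (order 2).
h: a_k = 0, 8, -28, 416/3, -776, 23168/5, …
ICs: h(0) = 0, h′(0) = 8.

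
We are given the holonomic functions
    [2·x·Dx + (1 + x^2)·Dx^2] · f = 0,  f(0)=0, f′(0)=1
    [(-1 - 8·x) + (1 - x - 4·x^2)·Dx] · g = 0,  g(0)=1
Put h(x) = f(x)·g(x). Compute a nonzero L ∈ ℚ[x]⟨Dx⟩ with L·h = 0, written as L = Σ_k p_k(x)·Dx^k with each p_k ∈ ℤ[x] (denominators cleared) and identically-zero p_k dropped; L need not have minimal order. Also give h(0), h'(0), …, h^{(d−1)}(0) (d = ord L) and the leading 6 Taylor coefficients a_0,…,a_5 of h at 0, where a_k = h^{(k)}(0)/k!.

f: a_k = 0, 1, 0, -1/3, 0, 1/5, …
g: a_k = 1, 1, 5, 9, 29, 65, …
Sym-product of L_f,L_g gives L₀ (≤ ord 2).
L = (8 + 2·x + 24·x^2) + (2 + 14·x + 4·x^2 + 24·x^3)·Dx + (-1 + x + 3·x^2 + x^3 + 4·x^4)·Dx^2  (order 2).
h: a_k = 0, 1, 1, 14/3, 26/3, 413/15, …
ICs: h(0) = 0, h′(0) = 1.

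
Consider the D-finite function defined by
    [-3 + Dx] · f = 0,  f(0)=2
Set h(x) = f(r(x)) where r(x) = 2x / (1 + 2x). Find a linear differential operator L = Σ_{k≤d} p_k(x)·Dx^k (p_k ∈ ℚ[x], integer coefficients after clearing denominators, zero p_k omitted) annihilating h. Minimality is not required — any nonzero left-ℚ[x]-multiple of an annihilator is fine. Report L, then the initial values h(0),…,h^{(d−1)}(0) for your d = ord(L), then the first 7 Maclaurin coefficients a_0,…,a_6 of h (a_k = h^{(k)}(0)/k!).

L = -6 + (1 + 4·x + 4·x^2)·Dx  (order 1).
h: a_k = 2, 12, 12, -24, 12, 168/5, -552/5, …
ICs: h(0) = 2.

f: a_k = 2, 6, 9, 9, 27/4, 81/20, 81/40, …
Substitute x→r, Dx→(1/r')Dx; clear ⇒ L₀.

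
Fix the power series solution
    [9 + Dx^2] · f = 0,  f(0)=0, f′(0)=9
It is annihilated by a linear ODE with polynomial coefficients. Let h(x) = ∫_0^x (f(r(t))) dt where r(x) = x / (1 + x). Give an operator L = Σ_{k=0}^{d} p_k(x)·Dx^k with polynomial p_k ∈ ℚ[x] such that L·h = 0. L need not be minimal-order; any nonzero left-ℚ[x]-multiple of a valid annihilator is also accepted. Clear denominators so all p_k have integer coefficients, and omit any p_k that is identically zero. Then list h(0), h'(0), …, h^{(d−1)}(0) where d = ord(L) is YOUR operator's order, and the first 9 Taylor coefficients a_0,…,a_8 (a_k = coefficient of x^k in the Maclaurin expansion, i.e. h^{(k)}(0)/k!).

f: a_k = 0, 9, 0, -27/2, 0, 243/40, 0, -729/560, 0, …
h₀=f(r): pull back L_f along r ⇒ L₀.
h=∫h₀ ⇒ L = L₀·Dx.
L = 9·Dx + (2 + 6·x + 6·x^2 + 2·x^3)·Dx^2 + (1 + 4·x + 6·x^2 + 4·x^3 + x^4)·Dx^3  (order 3).
h: a_k = 0, 0, 9/2, -3, -9/8, 63/10, -879/80, 765/56, -58059/4480, …
ICs: h(0) = 0, h′(0) = 0, h′′(0) = 9.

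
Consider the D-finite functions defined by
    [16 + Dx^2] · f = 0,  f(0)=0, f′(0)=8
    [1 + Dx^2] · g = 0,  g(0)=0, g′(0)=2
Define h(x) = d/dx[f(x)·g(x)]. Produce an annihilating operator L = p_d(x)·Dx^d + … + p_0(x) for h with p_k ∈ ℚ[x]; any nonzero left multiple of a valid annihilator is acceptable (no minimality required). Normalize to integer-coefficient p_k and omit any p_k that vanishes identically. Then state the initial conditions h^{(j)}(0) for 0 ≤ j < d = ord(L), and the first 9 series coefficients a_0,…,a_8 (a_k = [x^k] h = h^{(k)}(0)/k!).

L = 225 + 34·Dx^2 + Dx^4  (order 4).
h: a_k = 0, 32, 0, -544/3, 0, 3724/15, 0, -48008/315, 0, …
ICs: h(0) = 0, h′(0) = 32, h′′(0) = 0, h′′′(0) = -1088.

f: a_k = 0, 8, 0, -64/3, 0, 256/15, 0, -2048/315, 0, …
g: a_k = 0, 2, 0, -1/3, 0, 1/60, 0, -1/2520, 0, …
h₀=f·g: eliminate ⇒ L₀, order ≤ 2·2.
Differentiate: ansatz ord ≤ ord L₀ ⇒ L.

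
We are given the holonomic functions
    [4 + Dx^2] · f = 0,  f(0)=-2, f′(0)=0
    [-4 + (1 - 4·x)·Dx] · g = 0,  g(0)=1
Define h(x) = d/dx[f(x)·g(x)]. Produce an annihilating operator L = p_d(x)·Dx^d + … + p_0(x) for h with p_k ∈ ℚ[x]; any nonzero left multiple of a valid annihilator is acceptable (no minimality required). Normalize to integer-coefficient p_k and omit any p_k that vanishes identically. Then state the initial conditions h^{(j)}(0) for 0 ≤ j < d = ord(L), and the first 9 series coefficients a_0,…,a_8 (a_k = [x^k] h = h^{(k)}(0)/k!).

f: a_k = -2, 0, 4, 0, -4/3, 0, 8/45, 0, -4/315, …
g: a_k = 1, 4, 16, 64, 256, 1024, 4096, 16384, 65536, …
L₀ := L_f ⊗_s L_g (sym. prod.), ord ≤ 2.
h₀' ⇒ L via d/dx closure of L₀.
L = (-28 - 32·x + 64·x^2) + (-8 + 32·x)·Dx + (1 - 8·x + 16·x^2)·Dx^2  (order 2).
h: a_k = -8, -56, -336, -5392/3, -26960/3, -647024/15, -9058336/45, -289866784/315, -144933392/35, …
ICs: h(0) = -8, h′(0) = -56.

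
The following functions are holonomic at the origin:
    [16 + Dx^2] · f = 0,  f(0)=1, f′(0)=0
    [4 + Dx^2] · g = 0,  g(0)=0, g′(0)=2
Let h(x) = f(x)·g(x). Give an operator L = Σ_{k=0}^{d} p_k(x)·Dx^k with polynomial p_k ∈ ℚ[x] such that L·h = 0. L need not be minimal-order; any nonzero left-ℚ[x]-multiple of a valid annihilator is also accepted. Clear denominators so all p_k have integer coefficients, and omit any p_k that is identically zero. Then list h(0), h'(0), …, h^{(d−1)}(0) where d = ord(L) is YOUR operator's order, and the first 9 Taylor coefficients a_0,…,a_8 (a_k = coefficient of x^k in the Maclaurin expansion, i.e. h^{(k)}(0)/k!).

f: a_k = 1, 0, -8, 0, 32/3, 0, -256/45, 0, 512/315, …
g: a_k = 0, 2, 0, -4/3, 0, 4/15, 0, -8/315, 0, …
L₀ := L_f ⊗_s L_g (sym. prod.), ord ≤ 4.
L = 144 + 40·Dx^2 + Dx^4  (order 4).
h: a_k = 0, 2, 0, -52/3, 0, 484/15, 0, -8744/315, 0, …
ICs: h(0) = 0, h′(0) = 2, h′′(0) = 0, h′′′(0) = -104.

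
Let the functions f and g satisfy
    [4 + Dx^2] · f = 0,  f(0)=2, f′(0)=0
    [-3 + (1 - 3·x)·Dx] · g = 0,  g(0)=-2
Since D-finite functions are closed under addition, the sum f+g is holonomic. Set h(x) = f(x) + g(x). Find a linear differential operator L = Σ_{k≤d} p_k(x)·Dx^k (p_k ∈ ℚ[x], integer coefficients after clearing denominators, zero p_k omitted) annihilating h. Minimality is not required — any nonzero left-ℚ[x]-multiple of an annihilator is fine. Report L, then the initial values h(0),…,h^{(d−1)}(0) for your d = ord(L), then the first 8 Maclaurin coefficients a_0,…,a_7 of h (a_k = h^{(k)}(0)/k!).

f: a_k = 2, 0, -4, 0, 4/3, 0, -8/45, 0, …
g: a_k = -2, -6, -18, -54, -162, -486, -1458, -4374, …
Sum ⇒ L₀ = lclm(L_f,L_g) in ℚ(x)⟨Dx⟩.
L = (-348 + 144·x - 216·x^2) + (44 - 180·x + 216·x^2 - 216·x^3)·Dx + (-87 + 36·x - 54·x^2)·Dx^2 + (11 - 45·x + 54·x^2 - 54·x^3)·Dx^3  (order 3).
h: a_k = 0, -6, -22, -54, -482/3, -486, -65618/45, -4374, …
ICs: h(0) = 0, h′(0) = -6, h′′(0) = -44.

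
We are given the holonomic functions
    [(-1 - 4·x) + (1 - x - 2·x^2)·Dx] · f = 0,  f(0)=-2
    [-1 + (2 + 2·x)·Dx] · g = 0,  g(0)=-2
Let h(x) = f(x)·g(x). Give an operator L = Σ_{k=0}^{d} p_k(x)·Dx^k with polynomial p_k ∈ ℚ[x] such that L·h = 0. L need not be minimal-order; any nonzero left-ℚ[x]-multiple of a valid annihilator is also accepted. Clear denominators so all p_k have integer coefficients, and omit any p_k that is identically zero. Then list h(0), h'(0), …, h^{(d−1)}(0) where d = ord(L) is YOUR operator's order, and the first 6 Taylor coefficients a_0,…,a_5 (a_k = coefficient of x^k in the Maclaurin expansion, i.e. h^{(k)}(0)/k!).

f: a_k = -2, -2, -6, -10, -22, -42, …
g: a_k = -2, -1, 1/4, -1/8, 5/64, -7/128, …
Product ⇒ symmetric product L₀, ord ≤ 1.
L = (3 + 6·x) + (-2 + 2·x + 4·x^2)·Dx  (order 1).
h: a_k = 4, 6, 27/2, 103/4, 1683/32, 6669/64, …
ICs: h(0) = 4.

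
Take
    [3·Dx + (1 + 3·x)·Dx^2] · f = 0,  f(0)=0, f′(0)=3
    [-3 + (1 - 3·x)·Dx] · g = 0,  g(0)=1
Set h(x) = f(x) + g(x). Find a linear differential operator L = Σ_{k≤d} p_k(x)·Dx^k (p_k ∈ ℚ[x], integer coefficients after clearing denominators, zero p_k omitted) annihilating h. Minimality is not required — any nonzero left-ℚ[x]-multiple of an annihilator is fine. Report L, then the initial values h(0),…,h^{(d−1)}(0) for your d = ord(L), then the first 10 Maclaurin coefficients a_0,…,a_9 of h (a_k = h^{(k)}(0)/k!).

L = (-30 - 18·x)·Dx + (-4 - 48·x - 36·x^2)·Dx^2 + (1 + x - 9·x^2 - 9·x^3)·Dx^3  (order 3).
h: a_k = 1, 6, 9/2, 36, 243/4, 1458/5, 1215/2, 17496/7, 45927/8, 21870, …
ICs: h(0) = 1, h′(0) = 6, h′′(0) = 9.

f: a_k = 0, 3, -9/2, 9, -81/4, 243/5, -243/2, 2187/7, -6561/8, 2187, …
g: a_k = 1, 3, 9, 27, 81, 243, 729, 2187, 6561, 19683, …
Weyl lclm of L_f,L_g ⇒ L₀ (ord ≤ 3).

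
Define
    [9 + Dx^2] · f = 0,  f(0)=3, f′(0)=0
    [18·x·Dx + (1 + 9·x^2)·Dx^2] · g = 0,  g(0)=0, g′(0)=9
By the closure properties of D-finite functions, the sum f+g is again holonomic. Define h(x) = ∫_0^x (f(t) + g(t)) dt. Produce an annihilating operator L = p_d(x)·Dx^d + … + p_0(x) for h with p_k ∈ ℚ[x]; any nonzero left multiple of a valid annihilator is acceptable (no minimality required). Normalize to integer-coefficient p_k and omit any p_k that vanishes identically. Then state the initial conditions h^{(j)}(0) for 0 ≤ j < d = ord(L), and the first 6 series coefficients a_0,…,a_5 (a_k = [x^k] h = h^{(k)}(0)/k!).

f: a_k = 3, 0, -27/2, 0, 81/8, 0, …
g: a_k = 0, 9, 0, -27, 0, 729/5, …
L₀ := lclm(L_f,L_g); ord L₀ ≤ 2+2.
∫: right-multiply L₀ by Dx.
L = (-1782·x + 20412·x^3 + 13122·x^5)·Dx^2 + (-9 + 567·x^2 + 6561·x^4 + 6561·x^6)·Dx^3 + (-198·x + 2268·x^3 + 1458·x^5)·Dx^4 + (-1 + 63·x^2 + 729·x^4 + 729·x^6)·Dx^5  (order 5).
h: a_k = 0, 3, 9/2, -9/2, -27/4, 81/40, …
ICs: h(0) = 0, h′(0) = 3, h′′(0) = 9, h′′′(0) = -27, h′′′′(0) = -162.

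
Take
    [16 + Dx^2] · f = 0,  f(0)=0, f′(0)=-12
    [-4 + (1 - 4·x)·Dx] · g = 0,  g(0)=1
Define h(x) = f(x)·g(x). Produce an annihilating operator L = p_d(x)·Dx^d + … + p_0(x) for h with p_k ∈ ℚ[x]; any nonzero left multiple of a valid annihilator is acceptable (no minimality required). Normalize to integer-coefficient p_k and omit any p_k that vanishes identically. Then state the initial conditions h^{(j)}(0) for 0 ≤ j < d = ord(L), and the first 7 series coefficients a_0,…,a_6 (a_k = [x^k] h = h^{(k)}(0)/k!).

f: a_k = 0, -12, 0, 32, 0, -128/5, 0, …
g: a_k = 1, 4, 16, 64, 256, 1024, 4096, …
L₀ := L_f ⊗_s L_g (sym. prod.), ord ≤ 2.
L = (-16 + 64·x) + 8·Dx + (-1 + 4·x)·Dx^2  (order 2).
h: a_k = 0, -12, -48, -160, -640, -12928/5, -51712/5, …
ICs: h(0) = 0, h′(0) = -12.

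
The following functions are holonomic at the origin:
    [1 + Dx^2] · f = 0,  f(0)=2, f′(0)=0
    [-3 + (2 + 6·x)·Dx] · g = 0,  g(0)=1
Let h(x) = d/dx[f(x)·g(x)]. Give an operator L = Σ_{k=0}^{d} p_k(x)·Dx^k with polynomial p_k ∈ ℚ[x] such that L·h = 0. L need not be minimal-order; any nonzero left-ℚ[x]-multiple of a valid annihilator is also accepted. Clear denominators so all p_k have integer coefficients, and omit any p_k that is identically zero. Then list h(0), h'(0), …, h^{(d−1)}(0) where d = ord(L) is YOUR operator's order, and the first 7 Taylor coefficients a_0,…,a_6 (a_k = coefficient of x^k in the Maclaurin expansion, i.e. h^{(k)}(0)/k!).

L = (133 + 2352·x + 4104·x^2 + 1728·x^3 + 1296·x^4) + (276 + 540·x - 1296·x^2 - 1296·x^3)·Dx + (124 + 840·x + 1836·x^2 + 1728·x^3 + 1296·x^4)·Dx^2  (order 2).
h: a_k = 3, -13/2, 45/8, -983/48, 7505/128, -618229/3840, 6878207/15360, …
ICs: h(0) = 3, h′(0) = -13/2.

f: a_k = 2, 0, -1, 0, 1/12, 0, -1/360, …
g: a_k = 1, 3/2, -9/8, 27/16, -405/128, 1701/256, -15309/1024, …
f·g: L₀ = L_f ⊗_s L_g, ord ≤ 2·1.
Differentiate: ansatz ord ≤ ord L₀ ⇒ L.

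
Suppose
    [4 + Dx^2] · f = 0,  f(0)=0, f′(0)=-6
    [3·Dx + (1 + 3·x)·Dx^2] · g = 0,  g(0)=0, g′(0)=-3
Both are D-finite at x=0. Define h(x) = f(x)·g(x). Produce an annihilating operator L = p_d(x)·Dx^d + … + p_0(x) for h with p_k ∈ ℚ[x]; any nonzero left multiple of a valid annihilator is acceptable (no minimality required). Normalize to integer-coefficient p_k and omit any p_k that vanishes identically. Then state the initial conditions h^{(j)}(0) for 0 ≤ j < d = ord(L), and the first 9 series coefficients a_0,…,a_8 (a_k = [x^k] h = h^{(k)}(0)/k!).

L = (-1112 - 1248·x + 7344·x^2 + 27648·x^3 + 20736·x^4) + (-48 + 2160·x + 10368·x^2 + 10368·x^3)·Dx + (-250 + 240·x + 4968·x^2 + 13824·x^3 + 10368·x^4)·Dx^2 + (-12 + 540·x + 2592·x^2 + 2592·x^3)·Dx^3 + (7 + 138·x + 783·x^2 + 1728·x^3 + 1296·x^4)·Dx^4  (order 4).
h: a_k = 0, 0, 18, -27, 42, -207/2, 258, -3258/5, 11810/7, …
ICs: h(0) = 0, h′(0) = 0, h′′(0) = 36, h′′′(0) = -162.

f: a_k = 0, -6, 0, 4, 0, -4/5, 0, 8/105, 0, …
g: a_k = 0, -3, 9/2, -9, 81/4, -243/5, 243/2, -2187/7, 6561/8, …
Product ⇒ symmetric product L₀, ord ≤ 4.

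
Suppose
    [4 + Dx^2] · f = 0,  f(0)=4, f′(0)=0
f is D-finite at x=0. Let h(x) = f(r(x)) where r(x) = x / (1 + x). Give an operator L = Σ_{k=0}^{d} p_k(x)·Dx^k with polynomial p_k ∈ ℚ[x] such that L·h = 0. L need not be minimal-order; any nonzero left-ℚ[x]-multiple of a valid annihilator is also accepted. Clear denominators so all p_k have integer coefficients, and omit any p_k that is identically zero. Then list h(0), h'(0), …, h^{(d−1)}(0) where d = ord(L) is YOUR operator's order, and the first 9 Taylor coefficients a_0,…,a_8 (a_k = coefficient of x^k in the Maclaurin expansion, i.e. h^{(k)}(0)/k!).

L = 4 + (2 + 6·x + 6·x^2 + 2·x^3)·Dx + (1 + 4·x + 6·x^2 + 4·x^3 + x^4)·Dx^2  (order 2).
h: a_k = 4, 0, -8, 16, -64/3, 64/3, -616/45, -16/5, 9416/315, …
ICs: h(0) = 4, h′(0) = 0.

f: a_k = 4, 0, -8, 0, 8/3, 0, -16/45, 0, 8/315, …
Change of var in L_f (x↦r) gives L₀.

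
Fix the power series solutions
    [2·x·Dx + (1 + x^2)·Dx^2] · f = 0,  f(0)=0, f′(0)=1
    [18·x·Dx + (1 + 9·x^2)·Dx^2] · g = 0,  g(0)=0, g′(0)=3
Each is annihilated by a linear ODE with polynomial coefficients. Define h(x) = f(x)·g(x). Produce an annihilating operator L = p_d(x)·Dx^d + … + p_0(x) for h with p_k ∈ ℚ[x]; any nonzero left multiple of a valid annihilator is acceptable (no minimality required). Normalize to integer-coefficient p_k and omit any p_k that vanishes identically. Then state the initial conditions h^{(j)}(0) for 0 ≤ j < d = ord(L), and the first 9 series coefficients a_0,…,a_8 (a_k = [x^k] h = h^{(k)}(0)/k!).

L = (-216·x - 3600·x^3 - 5184·x^5 + 6480·x^7 + 17496·x^9)·Dx + (-40 - 1452·x^2 - 6480·x^4 - 4536·x^6 + 22680·x^8 + 26244·x^10)·Dx^2 + (-80·x - 980·x^3 - 2160·x^5 + 2952·x^7 + 12960·x^9 + 8748·x^11)·Dx^3 + (-1 - 20·x^2 - 109·x^4 + 981·x^8 + 1620·x^10 + 729·x^12)·Dx^4  (order 4).
h: a_k = 0, 0, 3, 0, -10, 0, 261/5, 0, -2316/7, …
ICs: h(0) = 0, h′(0) = 0, h′′(0) = 6, h′′′(0) = 0.

f: a_k = 0, 1, 0, -1/3, 0, 1/5, 0, -1/7, 0, …
g: a_k = 0, 3, 0, -9, 0, 243/5, 0, -2187/7, 0, …
f·g: L₀ = L_f ⊗_s L_g, ord ≤ 2·2.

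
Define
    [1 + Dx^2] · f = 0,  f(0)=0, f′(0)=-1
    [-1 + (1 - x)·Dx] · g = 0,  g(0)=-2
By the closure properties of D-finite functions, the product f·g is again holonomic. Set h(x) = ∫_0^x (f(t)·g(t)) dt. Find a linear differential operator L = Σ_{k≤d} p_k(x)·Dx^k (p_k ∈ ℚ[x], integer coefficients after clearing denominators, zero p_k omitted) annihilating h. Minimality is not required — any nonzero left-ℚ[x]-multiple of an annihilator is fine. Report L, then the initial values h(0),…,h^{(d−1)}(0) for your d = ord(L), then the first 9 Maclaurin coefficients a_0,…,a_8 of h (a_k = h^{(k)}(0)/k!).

L = (-1 + x)·Dx + 2·Dx^2 + (-1 + x)·Dx^3  (order 3).
h: a_k = 0, 0, 1, 2/3, 5/12, 1/3, 101/360, 101/420, 4241/20160, …
ICs: h(0) = 0, h′(0) = 0, h′′(0) = 2.

f: a_k = 0, -1, 0, 1/6, 0, -1/120, 0, 1/5040, 0, …
g: a_k = -2, -2, -2, -2, -2, -2, -2, -2, -2, …
f·g: L₀ = L_f ⊗_s L_g, ord ≤ 2·1.
Integrate: L := L₀·Dx.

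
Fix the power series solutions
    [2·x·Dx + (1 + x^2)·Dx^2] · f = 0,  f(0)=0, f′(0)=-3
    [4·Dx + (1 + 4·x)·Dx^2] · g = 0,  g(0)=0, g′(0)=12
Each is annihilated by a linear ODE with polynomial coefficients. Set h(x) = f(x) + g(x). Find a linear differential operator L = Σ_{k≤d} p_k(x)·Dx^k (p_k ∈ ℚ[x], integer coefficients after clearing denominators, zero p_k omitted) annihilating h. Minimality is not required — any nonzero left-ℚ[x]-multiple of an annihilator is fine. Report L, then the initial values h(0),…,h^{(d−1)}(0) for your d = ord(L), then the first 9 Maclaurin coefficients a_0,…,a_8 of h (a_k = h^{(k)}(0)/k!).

L = (-4 - 48·x + 12·x^2 + 16·x^3)·Dx + (-17 - 8·x - 45·x^2 + 24·x^3 + 32·x^4)·Dx^2 + (-2 - 7·x + 4·x^2 + x^3 + 6·x^4 + 8·x^5)·Dx^3  (order 3).
h: a_k = 0, 9, -24, 65, -192, 3069/5, -2048, 49155/7, -24576, …
ICs: h(0) = 0, h′(0) = 9, h′′(0) = -48.

f: a_k = 0, -3, 0, 1, 0, -3/5, 0, 3/7, 0, …
g: a_k = 0, 12, -24, 64, -192, 3072/5, -2048, 49152/7, -24576, …
Weyl lclm of L_f,L_g ⇒ L₀ (ord ≤ 4).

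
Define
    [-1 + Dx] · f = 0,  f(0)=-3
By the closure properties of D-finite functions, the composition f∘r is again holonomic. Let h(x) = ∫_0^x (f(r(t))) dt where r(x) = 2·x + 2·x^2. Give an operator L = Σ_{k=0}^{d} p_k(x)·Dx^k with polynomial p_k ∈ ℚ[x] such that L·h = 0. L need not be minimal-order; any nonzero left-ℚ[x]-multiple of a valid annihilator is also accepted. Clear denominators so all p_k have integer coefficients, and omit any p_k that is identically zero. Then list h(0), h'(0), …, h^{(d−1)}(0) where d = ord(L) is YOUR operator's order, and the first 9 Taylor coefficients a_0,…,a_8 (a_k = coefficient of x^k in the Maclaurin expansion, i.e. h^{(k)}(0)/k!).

L = (-2 - 4·x)·Dx + Dx^2  (order 2).
h: a_k = 0, -3, -3, -4, -4, -4, -52/15, -304/105, -232/105, …
ICs: h(0) = 0, h′(0) = -3.

f: a_k = -3, -3, -3/2, -1/2, -1/8, -1/40, -1/240, -1/1680, -1/13440, …
h₀=f(r): pull back L_f along r ⇒ L₀.
∫: right-multiply L₀ by Dx.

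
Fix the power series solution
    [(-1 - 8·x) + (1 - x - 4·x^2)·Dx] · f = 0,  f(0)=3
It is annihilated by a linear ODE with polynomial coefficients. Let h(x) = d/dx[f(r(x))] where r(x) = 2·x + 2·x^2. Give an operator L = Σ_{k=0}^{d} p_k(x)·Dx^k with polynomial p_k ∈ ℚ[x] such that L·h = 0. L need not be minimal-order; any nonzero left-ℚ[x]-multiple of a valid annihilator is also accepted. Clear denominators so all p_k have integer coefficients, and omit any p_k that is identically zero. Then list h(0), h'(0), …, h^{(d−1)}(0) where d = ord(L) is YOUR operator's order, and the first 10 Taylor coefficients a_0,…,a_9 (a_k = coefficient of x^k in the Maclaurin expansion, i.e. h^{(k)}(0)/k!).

L = (22 + 204·x + 1260·x^2 + 4672·x^3 + 8736·x^4 + 7680·x^5 + 2560·x^6) + (-1 - 16·x + 6·x^2 + 420·x^3 + 1520·x^4 + 2400·x^5 + 1792·x^6 + 512·x^7)·Dx  (order 1).
h: a_k = 6, 132, 1008, 8400, 62280, 447120, 3120768, 21321600, 143452512, 953106240, …
ICs: h(0) = 6.

f: a_k = 3, 3, 15, 27, 87, 195, 543, 1323, 3495, 8787, …
L₀ from L_f via x↦r, Dx↦r'^{-1}Dx.
h₀' ⇒ L via d/dx closure of L₀.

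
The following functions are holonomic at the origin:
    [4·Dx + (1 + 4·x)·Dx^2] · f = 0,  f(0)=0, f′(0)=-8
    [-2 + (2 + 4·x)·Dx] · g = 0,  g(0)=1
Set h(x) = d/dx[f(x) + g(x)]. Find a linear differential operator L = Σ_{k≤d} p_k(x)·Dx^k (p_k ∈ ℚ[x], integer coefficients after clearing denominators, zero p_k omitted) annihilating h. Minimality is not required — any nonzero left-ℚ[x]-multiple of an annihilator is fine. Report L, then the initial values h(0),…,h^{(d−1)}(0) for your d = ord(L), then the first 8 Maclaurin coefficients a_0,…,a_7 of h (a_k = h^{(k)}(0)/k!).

f: a_k = 0, -8, 16, -128/3, 128, -2048/5, 4096/3, -32768/7, …
g: a_k = 1, 1, -1/2, 1/2, -5/8, 7/8, -21/16, 33/16, …
h₀=f+g: left-lcm gives L₀, ord ≤ 3.
h=h₀': d/dx-closure on L₀ ⇒ L.
L = (20 + 16·x) + (29 + 104·x + 80·x^2)·Dx + (3 + 22·x + 48·x^2 + 32·x^3)·Dx^2  (order 2).
h: a_k = -7, 31, -253/2, 1019/2, -16349/8, 65473/8, -524057/16, 2096723/16, …
ICs: h(0) = -7, h′(0) = 31.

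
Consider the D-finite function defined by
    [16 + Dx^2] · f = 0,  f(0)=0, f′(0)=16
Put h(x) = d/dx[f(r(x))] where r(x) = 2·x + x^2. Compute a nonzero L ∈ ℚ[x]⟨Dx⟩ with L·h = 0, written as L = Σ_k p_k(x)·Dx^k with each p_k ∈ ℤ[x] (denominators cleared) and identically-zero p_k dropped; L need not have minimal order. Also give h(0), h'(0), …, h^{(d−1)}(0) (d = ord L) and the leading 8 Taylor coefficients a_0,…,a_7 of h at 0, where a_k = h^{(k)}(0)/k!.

f: a_k = 0, 16, 0, -128/3, 0, 512/15, 0, -4096/315, …
L₀ from L_f via x↦r, Dx↦r'^{-1}Dx.
Derive L from L₀ (diff closure).
L = (67 + 256·x + 384·x^2 + 256·x^3 + 64·x^4) + (-3 - 3·x)·Dx + (1 + 2·x + x^2)·Dx^2  (order 2).
h: a_k = 32, 32, -1024, -2048, 12544/3, 16128, 335872/45, -1605632/45, …
ICs: h(0) = 32, h′(0) = 32.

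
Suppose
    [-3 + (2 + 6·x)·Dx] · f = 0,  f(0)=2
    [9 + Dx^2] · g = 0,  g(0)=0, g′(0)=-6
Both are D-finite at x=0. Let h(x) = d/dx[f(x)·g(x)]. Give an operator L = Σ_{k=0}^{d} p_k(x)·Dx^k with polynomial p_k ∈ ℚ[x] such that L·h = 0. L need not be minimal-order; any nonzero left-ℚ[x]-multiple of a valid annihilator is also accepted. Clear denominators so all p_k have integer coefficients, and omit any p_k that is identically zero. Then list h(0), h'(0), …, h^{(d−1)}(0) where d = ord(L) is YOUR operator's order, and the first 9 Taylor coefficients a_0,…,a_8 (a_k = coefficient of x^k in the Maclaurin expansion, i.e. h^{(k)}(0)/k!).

L = (477 + 3888·x + 11016·x^2 + 15552·x^3 + 11664·x^4) + (-12 - 324·x - 1296·x^2 - 1296·x^3)·Dx + (28 + 264·x + 972·x^2 + 1728·x^3 + 1296·x^4)·Dx^2  (order 2).
h: a_k = -12, -36, 189/2, 27, 1539/32, -59049/160, 238869/256, -5632983/2240, 405196425/57344, …
ICs: h(0) = -12, h′(0) = -36.

f: a_k = 2, 3, -9/4, 27/8, -405/64, 1701/128, -15309/512, 72171/1024, -2814669/16384, …
g: a_k = 0, -6, 0, 9, 0, -81/20, 0, 243/280, 0, …
h₀=f·g: eliminate ⇒ L₀, order ≤ 1·2.
h=h₀': d/dx-closure on L₀ ⇒ L.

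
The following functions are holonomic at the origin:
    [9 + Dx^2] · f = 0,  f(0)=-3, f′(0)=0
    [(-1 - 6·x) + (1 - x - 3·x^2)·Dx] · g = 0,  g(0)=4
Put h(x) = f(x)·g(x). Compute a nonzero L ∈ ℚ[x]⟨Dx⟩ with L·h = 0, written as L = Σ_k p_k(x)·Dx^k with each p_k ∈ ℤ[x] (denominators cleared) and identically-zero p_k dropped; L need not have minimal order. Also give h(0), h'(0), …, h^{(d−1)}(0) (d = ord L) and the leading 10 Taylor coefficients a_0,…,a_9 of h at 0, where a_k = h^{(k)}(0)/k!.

f: a_k = -3, 0, 27/2, 0, -81/8, 0, 243/80, 0, -2187/4480, 0, …
g: a_k = 4, 4, 16, 28, 76, 160, 388, 868, 2032, 4636, …
Sym-product of L_f,L_g gives L₀ (≤ ord 2).
L = (-3 + 9·x + 27·x^2) + (2 + 12·x)·Dx + (-1 + x + 3·x^2)·Dx^2  (order 2).
h: a_k = -12, -12, 6, -30, -105/2, -285/2, -5757/20, -14307/20, -354111/224, -4174131/1120, …
ICs: h(0) = -12, h′(0) = -12.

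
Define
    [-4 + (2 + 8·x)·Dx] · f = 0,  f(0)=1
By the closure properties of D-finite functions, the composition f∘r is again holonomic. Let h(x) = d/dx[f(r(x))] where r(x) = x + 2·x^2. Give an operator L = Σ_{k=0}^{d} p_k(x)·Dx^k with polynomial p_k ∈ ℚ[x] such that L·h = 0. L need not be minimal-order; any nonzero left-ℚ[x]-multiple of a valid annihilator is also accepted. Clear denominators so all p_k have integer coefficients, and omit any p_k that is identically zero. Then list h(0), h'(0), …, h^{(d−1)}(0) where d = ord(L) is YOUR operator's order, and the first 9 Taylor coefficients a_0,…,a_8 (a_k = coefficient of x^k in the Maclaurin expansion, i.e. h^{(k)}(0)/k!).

L = 2 + (-1 - 8·x - 24·x^2 - 32·x^3)·Dx  (order 1).
h: a_k = 2, 4, -12, 24, -20, -72, 392, -976, 972, …
ICs: h(0) = 2.

f: a_k = 1, 2, -2, 4, -10, 28, -84, 264, -858, …
h₀=f(r): pull back L_f along r ⇒ L₀.
Differentiate: ansatz ord ≤ ord L₀ ⇒ L.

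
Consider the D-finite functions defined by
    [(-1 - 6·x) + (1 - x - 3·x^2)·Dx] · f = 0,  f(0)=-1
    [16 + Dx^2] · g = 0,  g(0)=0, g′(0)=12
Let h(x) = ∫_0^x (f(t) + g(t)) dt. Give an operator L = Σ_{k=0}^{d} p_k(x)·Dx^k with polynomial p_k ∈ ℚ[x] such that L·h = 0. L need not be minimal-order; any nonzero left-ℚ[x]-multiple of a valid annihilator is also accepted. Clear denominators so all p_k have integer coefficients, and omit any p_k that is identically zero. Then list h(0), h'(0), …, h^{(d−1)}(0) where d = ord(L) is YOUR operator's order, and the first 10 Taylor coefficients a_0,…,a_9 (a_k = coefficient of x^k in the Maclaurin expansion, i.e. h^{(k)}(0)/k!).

L = (464 + 2816·x + 416·x^2 + 2112·x^3 + 5760·x^4 + 6912·x^5)·Dx + (-192 + 304·x + 672·x^2 - 1312·x^3 - 1008·x^4 + 3456·x^5 + 3456·x^6)·Dx^2 + (29 + 176·x + 26·x^2 + 132·x^3 + 360·x^4 + 432·x^5)·Dx^3 + (-12 + 19·x + 42·x^2 - 82·x^3 - 63·x^4 + 216·x^5 + 216·x^6)·Dx^4  (order 4).
h: a_k = 0, -1, 11/2, -4/3, -39/4, -19/5, -12/5, -97/7, -23809/840, -508/9, …
ICs: h(0) = 0, h′(0) = -1, h′′(0) = 11, h′′′(0) = -8.

f: a_k = -1, -1, -4, -7, -19, -40, -97, -217, -508, -1159, …
g: a_k = 0, 12, 0, -32, 0, 128/5, 0, -1024/105, 0, 2048/945, …
Sum ⇒ L₀ = lclm(L_f,L_g) in ℚ(x)⟨Dx⟩.
h=∫₀ˣh₀: take L = L₀·Dx.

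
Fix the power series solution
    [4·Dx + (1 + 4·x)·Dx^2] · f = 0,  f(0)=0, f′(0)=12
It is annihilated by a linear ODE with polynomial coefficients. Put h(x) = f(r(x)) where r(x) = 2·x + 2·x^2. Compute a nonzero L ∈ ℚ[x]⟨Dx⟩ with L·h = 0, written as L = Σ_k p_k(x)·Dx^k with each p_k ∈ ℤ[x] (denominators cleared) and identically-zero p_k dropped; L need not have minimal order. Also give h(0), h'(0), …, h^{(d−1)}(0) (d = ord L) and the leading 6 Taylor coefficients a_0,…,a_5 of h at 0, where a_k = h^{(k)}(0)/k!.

f: a_k = 0, 12, -24, 64, -192, 3072/5, …
h₀=f(r): pull back L_f along r ⇒ L₀.
L = (6 + 16·x + 16·x^2)·Dx + (1 + 10·x + 24·x^2 + 16·x^3)·Dx^2  (order 2).
h: a_k = 0, 24, -72, 320, -1632, 44544/5, …
ICs: h(0) = 0, h′(0) = 24.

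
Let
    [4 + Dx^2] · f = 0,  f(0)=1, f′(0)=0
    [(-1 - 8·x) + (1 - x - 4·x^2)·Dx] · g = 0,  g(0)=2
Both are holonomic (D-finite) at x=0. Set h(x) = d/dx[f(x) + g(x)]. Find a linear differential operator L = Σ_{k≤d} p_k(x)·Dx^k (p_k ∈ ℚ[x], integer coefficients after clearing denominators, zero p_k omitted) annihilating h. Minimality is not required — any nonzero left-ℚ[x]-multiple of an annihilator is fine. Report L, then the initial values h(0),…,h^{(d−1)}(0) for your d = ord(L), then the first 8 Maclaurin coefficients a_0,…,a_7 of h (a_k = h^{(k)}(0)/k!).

f: a_k = 1, 0, -2, 0, 2/3, 0, -4/45, 0, …
g: a_k = 2, 2, 10, 18, 58, 130, 362, 882, …
h₀=f+g: left-lcm gives L₀, ord ≤ 3.
h=h₀': d/dx-closure on L₀ ⇒ L.
L = (1472 + 8672·x + 38224·x^2 + 28480·x^3 + 58880·x^4 + 9216·x^5 + 12288·x^6) + (-116 - 892·x + 504·x^2 + 2312·x^3 + 5920·x^4 + 10368·x^5 + 3584·x^6 + 4096·x^7)·Dx + (368 + 2168·x + 9556·x^2 + 7120·x^3 + 14720·x^4 + 2304·x^5 + 3072·x^6)·Dx^2 + (-29 - 223·x + 126·x^2 + 578·x^3 + 1480·x^4 + 2592·x^5 + 896·x^6 + 1024·x^7)·Dx^3  (order 3).
h: a_k = 2, 16, 54, 704/3, 650, 32572/15, 6174, 5871616/315, …
ICs: h(0) = 2, h′(0) = 16, h′′(0) = 108.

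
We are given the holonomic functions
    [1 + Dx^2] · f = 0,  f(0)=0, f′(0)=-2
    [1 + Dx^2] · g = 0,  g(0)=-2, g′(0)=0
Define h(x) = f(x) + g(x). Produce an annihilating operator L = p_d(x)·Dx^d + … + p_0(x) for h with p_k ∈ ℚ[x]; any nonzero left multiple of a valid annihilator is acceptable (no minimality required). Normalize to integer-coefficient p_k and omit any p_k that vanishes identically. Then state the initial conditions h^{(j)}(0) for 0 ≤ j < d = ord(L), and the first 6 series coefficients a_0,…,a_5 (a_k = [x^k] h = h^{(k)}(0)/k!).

L = 1 + Dx^2  (order 2).
h: a_k = -2, -2, 1, 1/3, -1/12, -1/60, …
ICs: h(0) = -2, h′(0) = -2.

f: a_k = 0, -2, 0, 1/3, 0, -1/60, …
g: a_k = -2, 0, 1, 0, -1/12, 0, …
f+g: L₀ = lclm(L_f,L_g), ord ≤ 2+2.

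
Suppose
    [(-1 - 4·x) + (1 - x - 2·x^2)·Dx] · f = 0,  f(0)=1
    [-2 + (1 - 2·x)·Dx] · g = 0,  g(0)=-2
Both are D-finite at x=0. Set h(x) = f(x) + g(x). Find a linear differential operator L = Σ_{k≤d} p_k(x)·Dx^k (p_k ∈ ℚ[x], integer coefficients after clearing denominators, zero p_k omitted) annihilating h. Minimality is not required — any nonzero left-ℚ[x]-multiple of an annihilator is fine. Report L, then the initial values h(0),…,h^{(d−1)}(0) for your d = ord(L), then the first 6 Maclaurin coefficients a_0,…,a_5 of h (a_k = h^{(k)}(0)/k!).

f: a_k = 1, 1, 3, 5, 11, 21, …
g: a_k = -2, -4, -8, -16, -32, -64, …
f+g: L₀ = lclm(L_f,L_g), ord ≤ 1+1.
L = -4 + (-2 - 8·x)·Dx + (1 - x - 2·x^2)·Dx^2  (order 2).
h: a_k = -1, -3, -5, -11, -21, -43, …
ICs: h(0) = -1, h′(0) = -3.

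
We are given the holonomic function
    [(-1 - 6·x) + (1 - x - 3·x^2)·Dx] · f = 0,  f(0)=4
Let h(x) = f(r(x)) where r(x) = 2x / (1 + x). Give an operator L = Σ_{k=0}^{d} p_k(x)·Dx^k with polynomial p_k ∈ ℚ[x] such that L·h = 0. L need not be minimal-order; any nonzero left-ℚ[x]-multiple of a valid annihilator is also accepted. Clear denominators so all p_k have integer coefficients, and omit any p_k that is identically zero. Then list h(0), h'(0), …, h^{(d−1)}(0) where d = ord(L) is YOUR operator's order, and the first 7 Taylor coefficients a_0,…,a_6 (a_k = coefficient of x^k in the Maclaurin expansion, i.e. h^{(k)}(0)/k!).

f: a_k = 4, 4, 16, 28, 76, 160, 388, …
Change of var in L_f (x↦r) gives L₀.
L = (2 + 26·x) + (-1 - x + 13·x^2 + 13·x^3)·Dx  (order 1).
h: a_k = 4, 8, 56, 104, 728, 1352, 9464, …
ICs: h(0) = 4.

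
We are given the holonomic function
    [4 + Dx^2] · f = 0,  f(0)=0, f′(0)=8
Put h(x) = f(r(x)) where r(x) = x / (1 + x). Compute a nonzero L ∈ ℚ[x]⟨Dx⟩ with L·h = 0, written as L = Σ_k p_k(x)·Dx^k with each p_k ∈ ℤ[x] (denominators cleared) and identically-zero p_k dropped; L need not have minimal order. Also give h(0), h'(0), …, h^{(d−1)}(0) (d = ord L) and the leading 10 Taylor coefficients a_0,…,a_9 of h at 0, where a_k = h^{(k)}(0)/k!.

L = 4 + (2 + 6·x + 6·x^2 + 2·x^3)·Dx + (1 + 4·x + 6·x^2 + 4·x^3 + x^4)·Dx^2  (order 2).
h: a_k = 0, 8, -8, 8/3, 8, -344/15, 40, -17672/315, 3032/45, -197048/2835, …
ICs: h(0) = 0, h′(0) = 8.

f: a_k = 0, 8, 0, -16/3, 0, 16/15, 0, -32/315, 0, 16/2835, …
f∘r: x↦r, Dx↦Dx/r' in L_f ⇒ L₀.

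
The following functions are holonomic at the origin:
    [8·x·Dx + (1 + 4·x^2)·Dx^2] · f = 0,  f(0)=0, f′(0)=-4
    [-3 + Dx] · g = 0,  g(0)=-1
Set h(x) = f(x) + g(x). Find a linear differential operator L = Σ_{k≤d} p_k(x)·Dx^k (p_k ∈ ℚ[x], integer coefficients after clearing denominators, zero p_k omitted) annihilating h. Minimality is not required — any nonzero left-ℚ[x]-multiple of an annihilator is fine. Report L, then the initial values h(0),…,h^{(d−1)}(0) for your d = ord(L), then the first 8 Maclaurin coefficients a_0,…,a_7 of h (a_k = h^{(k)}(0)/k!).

f: a_k = 0, -4, 0, 16/3, 0, -64/5, 0, 256/7, …
g: a_k = -1, -3, -9/2, -9/2, -27/8, -81/40, -81/80, -243/560, …
Weyl lclm of L_f,L_g ⇒ L₀ (ord ≤ 3).
L = (24 - 72·x - 288·x^2 - 288·x^3)·Dx + (-17 + 24·x^2 - 144·x^4)·Dx^2 + (3 + 8·x + 24·x^2 + 32·x^3 + 48·x^4)·Dx^3  (order 3).
h: a_k = -1, -7, -9/2, 5/6, -27/8, -593/40, -81/80, 2891/80, …
ICs: h(0) = -1, h′(0) = -7, h′′(0) = -9.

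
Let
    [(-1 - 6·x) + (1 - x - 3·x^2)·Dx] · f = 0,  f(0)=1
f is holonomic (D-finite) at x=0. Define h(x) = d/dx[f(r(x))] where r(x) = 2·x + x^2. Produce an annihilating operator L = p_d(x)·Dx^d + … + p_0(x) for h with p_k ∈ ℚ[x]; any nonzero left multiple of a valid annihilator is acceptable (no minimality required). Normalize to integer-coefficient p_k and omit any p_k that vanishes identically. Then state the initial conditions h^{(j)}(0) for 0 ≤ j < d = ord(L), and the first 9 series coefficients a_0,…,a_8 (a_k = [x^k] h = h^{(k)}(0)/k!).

L = (17 + 114·x + 597·x^2 + 1260·x^3 + 1215·x^4 + 540·x^5 + 90·x^6) + (-1 - 11·x + 21·x^2 + 211·x^3 + 405·x^4 + 333·x^5 + 126·x^6 + 18·x^7)·Dx  (order 1).
h: a_k = 2, 34, 216, 1568, 9650, 59226, 348264, 2017304, 11478096, …
ICs: h(0) = 2.

f: a_k = 1, 1, 4, 7, 19, 40, 97, 217, 508, …
h₀=f(r): pull back L_f along r ⇒ L₀.
Derive L from L₀ (diff closure).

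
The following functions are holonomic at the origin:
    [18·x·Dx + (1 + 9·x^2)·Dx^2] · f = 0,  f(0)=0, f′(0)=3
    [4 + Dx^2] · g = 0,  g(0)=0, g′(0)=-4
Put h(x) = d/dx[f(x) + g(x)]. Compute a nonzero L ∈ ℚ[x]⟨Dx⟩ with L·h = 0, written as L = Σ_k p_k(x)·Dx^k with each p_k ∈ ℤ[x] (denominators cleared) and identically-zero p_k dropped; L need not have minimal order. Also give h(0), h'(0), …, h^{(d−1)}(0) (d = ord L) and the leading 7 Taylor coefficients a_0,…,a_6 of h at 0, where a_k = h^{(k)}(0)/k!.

f: a_k = 0, 3, 0, -9, 0, 243/5, 0, …
g: a_k = 0, -4, 0, 8/3, 0, -8/15, 0, …
h₀=f+g: left-lcm gives L₀, ord ≤ 4.
Derive L from L₀ (diff closure).
L = (-3744·x + 37584·x^3 + 11664·x^5) + (-28 + 864·x^2 + 10692·x^4 + 5832·x^6)·Dx + (-936·x + 9396·x^3 + 2916·x^5)·Dx^2 + (-7 + 216·x^2 + 2673·x^4 + 1458·x^6)·Dx^3  (order 3).
h: a_k = -1, 0, -19, 0, 721/3, 0, -98399/45, …
ICs: h(0) = -1, h′(0) = 0, h′′(0) = -38.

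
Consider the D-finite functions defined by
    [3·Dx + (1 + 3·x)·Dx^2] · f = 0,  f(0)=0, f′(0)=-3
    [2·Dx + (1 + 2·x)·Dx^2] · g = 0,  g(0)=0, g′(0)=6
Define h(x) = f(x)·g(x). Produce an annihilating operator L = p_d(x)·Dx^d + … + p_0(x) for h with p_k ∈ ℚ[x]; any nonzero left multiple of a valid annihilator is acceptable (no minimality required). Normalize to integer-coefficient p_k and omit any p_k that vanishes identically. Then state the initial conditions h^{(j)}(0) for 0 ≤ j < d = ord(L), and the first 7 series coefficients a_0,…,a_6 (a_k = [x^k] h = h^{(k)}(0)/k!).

L = (156 + 720·x + 864·x^2)·Dx + (310 + 2244·x + 5400·x^2 + 4320·x^3)·Dx^2 + (88 + 860·x + 3132·x^2 + 5040·x^3 + 3024·x^4)·Dx^3 + (5 + 62·x + 305·x^2 + 744·x^3 + 900·x^4 + 432·x^5)·Dx^4  (order 4).
h: a_k = 0, 0, -18, 45, -105, 495/2, -5967/10, …
ICs: h(0) = 0, h′(0) = 0, h′′(0) = -36, h′′′(0) = 270.

f: a_k = 0, -3, 9/2, -9, 81/4, -243/5, 243/2, …
g: a_k = 0, 6, -6, 8, -12, 96/5, -32, …
Product ⇒ symmetric product L₀, ord ≤ 4.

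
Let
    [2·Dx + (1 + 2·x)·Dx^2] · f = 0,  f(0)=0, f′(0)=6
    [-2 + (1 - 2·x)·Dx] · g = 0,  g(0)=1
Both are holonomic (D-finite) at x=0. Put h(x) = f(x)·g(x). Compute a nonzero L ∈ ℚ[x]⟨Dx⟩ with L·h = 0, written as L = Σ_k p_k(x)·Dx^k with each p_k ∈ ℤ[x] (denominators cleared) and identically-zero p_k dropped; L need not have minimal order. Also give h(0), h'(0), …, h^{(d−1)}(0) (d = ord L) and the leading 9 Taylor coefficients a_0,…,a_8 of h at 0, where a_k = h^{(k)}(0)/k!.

f: a_k = 0, 6, -6, 8, -12, 96/5, -32, 384/7, -96, …
g: a_k = 1, 2, 4, 8, 16, 32, 64, 128, 256, …
Sym-product of L_f,L_g gives L₀ (≤ ord 2).
L = 4 + (2 + 12·x)·Dx + (-1 + 4·x^2)·Dx^2  (order 2).
h: a_k = 0, 6, 6, 20, 28, 376/5, 592/5, 10208/35, 17056/35, …
ICs: h(0) = 0, h′(0) = 6.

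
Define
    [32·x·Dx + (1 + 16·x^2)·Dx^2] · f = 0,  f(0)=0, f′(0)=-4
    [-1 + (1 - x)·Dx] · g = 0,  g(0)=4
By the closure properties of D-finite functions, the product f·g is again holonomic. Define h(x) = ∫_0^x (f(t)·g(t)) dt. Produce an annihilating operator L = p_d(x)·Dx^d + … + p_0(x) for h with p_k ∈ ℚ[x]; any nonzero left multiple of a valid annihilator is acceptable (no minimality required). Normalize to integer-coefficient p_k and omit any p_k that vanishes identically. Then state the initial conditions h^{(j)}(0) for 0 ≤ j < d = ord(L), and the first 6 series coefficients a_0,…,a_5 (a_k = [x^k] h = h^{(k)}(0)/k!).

f: a_k = 0, -4, 0, 64/3, 0, -1024/5, …
g: a_k = 4, 4, 4, 4, 4, 4, …
h₀=f·g: eliminate ⇒ L₀, order ≤ 2·1.
h=∫h₀ ⇒ L = L₀·Dx.
L = 32·x·Dx + (2 - 32·x + 64·x^2)·Dx^2 + (-1 + x - 16·x^2 + 16·x^3)·Dx^3  (order 3).
h: a_k = 0, 0, -8, -16/3, 52/3, 208/15, …
ICs: h(0) = 0, h′(0) = 0, h′′(0) = -16.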